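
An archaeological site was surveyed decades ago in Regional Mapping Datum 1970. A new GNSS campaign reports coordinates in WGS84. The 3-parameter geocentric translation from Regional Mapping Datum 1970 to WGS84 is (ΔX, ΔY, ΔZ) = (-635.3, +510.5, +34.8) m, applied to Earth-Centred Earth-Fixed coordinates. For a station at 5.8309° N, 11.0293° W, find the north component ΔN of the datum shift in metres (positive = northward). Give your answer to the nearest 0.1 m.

ΔN = 107.9 m

At φ = 5.8309°, λ = -11.0293°: sin φ = 0.101593, cos φ = 0.994826, sin λ = -0.191311, cos λ = 0.981529.
ΔN = −sin φ cos λ·ΔX − sin φ sin λ·ΔY + cos φ·ΔZ = −(0.101593)(0.981529)(-635.3) − (0.101593)(-0.191311)(510.5) + (0.994826)(34.8) = 107.89 m.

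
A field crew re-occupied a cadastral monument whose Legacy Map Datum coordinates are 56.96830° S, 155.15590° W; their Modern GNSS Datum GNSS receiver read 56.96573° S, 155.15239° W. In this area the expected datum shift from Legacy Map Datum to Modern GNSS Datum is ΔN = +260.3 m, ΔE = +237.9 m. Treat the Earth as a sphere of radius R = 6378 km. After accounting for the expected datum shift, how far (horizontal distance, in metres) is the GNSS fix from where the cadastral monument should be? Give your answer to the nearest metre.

Observed coordinate differences: Δφ = +0.00257°, Δλ = +0.00351°.
Converting to metres (1° lat = 111317 m, cos φ = 0.545103): observed ΔN = 286.1 m, observed ΔE = 213.0 m.
Subtracting the expected shift leaves a residual of 286.1 − (260.3) = 25.8 m north and 213.0 − (237.9) = -24.9 m east.
Residual distance = √(25.8² + (-24.9)²) = 35.9 m.

36 m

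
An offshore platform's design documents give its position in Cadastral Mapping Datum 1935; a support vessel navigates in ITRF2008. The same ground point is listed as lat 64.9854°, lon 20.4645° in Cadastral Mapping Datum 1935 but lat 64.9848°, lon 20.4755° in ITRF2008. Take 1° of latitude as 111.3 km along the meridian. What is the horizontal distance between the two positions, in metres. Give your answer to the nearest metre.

522 m

Δφ = 64.9848° − 64.9854° = -0.0006°; Δλ = 20.4755° − 20.4645° = +0.0110°.
ΔN = Δφ × 111300 = -66.8 m; ΔE = Δλ × 111300 × cos(64.9854°) = +0.0110 × 111300 × 0.422849 = 517.7 m.
Distance = √(ΔE² + ΔN²) = √(517.7² + (-66.8)²) = 522.0 m.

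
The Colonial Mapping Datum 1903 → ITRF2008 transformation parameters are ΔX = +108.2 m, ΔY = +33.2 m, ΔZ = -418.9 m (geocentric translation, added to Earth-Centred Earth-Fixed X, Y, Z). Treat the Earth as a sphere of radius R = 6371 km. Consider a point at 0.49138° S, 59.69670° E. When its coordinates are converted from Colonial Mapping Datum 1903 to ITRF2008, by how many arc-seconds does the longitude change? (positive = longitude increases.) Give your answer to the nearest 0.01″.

sin φ = -0.008576, cos φ = 0.999963, sin λ = 0.863366, cos λ = 0.504577.
East component: ΔE = −sin λ·ΔX + cos λ·ΔY = −(0.863366)(108.2) + (0.504577)(33.2) = -76.66 m.
1° of latitude spans πR/180 = 111195 m; at latitude φ, 1° of longitude spans that × cos φ = 111190.8 m, so Δλ = -76.66 / 111190.8 × 3600 = -2.482″.

Δλ = -2.48″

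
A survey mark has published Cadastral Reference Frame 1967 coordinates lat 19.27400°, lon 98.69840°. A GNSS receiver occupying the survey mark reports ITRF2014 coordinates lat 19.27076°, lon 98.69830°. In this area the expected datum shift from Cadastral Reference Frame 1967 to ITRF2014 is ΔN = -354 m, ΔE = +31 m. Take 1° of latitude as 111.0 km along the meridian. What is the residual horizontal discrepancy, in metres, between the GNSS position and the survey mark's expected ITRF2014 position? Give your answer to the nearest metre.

Observed coordinate differences: Δφ = -0.00324°, Δλ = -0.00010°.
Converting to metres (1° lat = 111000 m, cos φ = 0.943951): observed ΔN = -359.6 m, observed ΔE = -10.5 m.
Subtracting the expected shift leaves a residual of -359.6 − (-354) = -5.6 m north and -10.5 − (31) = -41.5 m east.
Residual distance = √((-5.6)² + (-41.5)²) = 41.9 m.

42 m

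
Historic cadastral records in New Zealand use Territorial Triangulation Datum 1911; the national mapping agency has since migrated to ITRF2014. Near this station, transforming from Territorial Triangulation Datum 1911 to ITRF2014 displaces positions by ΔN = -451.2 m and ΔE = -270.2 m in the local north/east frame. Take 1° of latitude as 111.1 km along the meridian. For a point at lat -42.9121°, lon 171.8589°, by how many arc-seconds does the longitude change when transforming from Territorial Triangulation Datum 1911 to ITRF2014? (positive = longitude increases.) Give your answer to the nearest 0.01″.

At latitude -42.9121°, cos φ = 0.732399.
1° of longitude at this latitude = 111.1 × cos φ = 81.37 km, so Δλ = -270.2 / 81369.5 = -0.0033207° = -11.954″.

Δλ = -11.95″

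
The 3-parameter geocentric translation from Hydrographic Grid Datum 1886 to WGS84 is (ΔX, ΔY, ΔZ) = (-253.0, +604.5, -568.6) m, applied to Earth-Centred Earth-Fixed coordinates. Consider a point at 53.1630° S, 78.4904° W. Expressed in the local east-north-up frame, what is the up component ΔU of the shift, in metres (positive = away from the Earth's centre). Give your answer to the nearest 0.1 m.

ΔU = 69.7 m

The local up (radial) axis is (cos φ cos λ, cos φ sin λ, sin φ), giving ΔU = -30.266 − 355.134 + 455.076 = 69.68 m.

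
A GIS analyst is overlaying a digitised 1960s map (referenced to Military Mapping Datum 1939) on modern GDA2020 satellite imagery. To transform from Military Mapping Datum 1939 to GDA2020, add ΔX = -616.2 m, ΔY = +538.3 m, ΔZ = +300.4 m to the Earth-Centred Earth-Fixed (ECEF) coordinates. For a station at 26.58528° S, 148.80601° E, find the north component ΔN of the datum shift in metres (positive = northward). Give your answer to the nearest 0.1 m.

ΔN = 629.3 m

The local north axis is (−sin φ cos λ, −sin φ sin λ, cos φ), giving ΔN = 235.897 + 124.774 + 268.638 = 629.31 m.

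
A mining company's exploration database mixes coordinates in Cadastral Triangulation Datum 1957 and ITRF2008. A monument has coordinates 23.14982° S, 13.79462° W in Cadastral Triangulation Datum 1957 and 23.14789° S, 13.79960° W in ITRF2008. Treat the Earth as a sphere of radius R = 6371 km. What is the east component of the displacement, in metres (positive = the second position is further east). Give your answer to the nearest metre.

Δφ = -23.14789° − -23.14982° = +0.00193°; Δλ = -13.79960° − -13.79462° = -0.00498°.
1° along a meridian = πR/180 = 111195 m.
ΔN = Δφ × 111195 = 214.6 m; ΔE = Δλ × 111195 × cos(-23.14982°) = -0.00498 × 111195 × 0.919480 = -509.2 m.

ΔE = -509 m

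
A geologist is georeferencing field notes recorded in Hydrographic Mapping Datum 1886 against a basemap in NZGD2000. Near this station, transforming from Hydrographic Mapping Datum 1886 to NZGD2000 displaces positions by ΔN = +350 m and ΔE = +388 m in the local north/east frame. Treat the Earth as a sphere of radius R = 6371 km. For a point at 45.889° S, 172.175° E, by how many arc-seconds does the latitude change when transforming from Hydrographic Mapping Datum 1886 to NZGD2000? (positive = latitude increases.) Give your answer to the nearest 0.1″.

Δφ = 11.3″

On a sphere of radius R, 1 rad of latitude = R, so Δφ = ΔN / R = 350.0 / 6371000 = 5.4936e-05 rad = 11.331″.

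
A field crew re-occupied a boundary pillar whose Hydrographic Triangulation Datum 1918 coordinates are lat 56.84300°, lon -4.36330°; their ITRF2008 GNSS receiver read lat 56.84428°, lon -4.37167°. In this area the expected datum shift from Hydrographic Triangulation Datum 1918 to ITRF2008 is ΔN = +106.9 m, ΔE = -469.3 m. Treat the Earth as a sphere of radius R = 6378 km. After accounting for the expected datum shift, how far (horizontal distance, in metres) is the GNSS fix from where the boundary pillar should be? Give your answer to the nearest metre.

Observed coordinate differences: Δφ = +0.00128°, Δλ = -0.00837°.
Converting to metres (1° lat = 111317 m, cos φ = 0.546935): observed ΔN = 142.5 m, observed ΔE = -509.6 m.
Subtracting the expected shift leaves a residual of 142.5 − (106.9) = 35.6 m north and -509.6 − (-469.3) = -40.3 m east.
Residual distance = √(35.6² + (-40.3)²) = 53.8 m.

54 m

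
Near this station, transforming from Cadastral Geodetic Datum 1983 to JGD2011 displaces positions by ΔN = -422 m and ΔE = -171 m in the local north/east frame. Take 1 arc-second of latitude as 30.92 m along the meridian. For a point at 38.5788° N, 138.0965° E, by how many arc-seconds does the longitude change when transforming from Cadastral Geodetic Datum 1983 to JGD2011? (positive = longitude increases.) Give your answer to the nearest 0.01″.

Δλ = -7.07″

At latitude 38.5788°, cos φ = 0.781751.
1″ of longitude at this latitude = 30.92 × cos φ = 24.1717 m, so Δλ = -171.0 / 24.1717 = -7.074″.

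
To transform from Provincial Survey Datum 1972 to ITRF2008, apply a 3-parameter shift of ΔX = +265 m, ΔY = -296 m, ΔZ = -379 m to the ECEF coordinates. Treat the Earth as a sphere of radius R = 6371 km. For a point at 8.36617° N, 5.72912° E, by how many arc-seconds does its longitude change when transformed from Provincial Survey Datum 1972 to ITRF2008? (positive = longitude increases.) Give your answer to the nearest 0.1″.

Δλ = -10.5″

sin φ = 0.145499, cos φ = 0.989358, sin λ = 0.099825, cos λ = 0.995005.
East component: ΔE = −sin λ·ΔX + cos λ·ΔY = −(0.099825)(265) + (0.995005)(-296) = -320.98 m.
1° of latitude spans πR/180 = 111195 m; at latitude φ, 1° of longitude spans that × cos φ = 110011.6 m, so Δλ = -320.98 / 110011.6 × 3600 = -10.504″.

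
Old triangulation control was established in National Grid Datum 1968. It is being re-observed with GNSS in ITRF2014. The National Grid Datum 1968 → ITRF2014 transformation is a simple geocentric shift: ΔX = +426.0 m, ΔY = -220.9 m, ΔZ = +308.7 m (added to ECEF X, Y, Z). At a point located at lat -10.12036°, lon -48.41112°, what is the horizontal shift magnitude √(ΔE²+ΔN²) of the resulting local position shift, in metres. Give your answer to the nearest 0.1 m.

419.5 m

At φ = -10.12036°, λ = -48.41112°: sin φ = -0.175717, cos φ = 0.984441, sin λ = -0.747927, cos λ = 0.663781.
ΔE = −sin λ·ΔX + cos λ·ΔY = −(-0.747927)·(426.0) + (0.663781)·(-220.9) = 171.99 m.
ΔN = −sin φ cos λ·ΔX − sin φ sin λ·ΔY + cos φ·ΔZ = −(-0.175717)(0.663781)(426.0) − (-0.175717)(-0.747927)(-220.9) + (0.984441)(308.7) = 382.62 m.
Horizontal magnitude = √(ΔE² + ΔN²) = √(171.99² + 382.62²) = 419.49 m.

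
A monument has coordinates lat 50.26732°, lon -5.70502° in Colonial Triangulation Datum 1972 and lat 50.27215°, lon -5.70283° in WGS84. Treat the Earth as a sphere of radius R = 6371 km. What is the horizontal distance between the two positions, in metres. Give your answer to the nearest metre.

Δφ = 50.27215° − 50.26732° = +0.00483°; Δλ = -5.70283° − -5.70502° = +0.00219°.
1° along a meridian = πR/180 = 111195 m.
ΔN = Δφ × 111195 = 537.1 m; ΔE = Δλ × 111195 × cos(50.26732°) = +0.00219 × 111195 × 0.639207 = 155.7 m.
Distance = √(ΔE² + ΔN²) = √(155.7² + 537.1²) = 559.2 m.

559 m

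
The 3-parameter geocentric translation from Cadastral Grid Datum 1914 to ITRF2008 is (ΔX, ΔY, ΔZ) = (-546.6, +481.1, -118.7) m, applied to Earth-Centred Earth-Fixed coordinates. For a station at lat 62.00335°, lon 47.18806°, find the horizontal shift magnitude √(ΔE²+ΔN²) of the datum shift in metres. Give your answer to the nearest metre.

At φ = 62.00335°, λ = 47.18806°: sin φ = 0.882975, cos φ = 0.469420, sin λ = 0.733588, cos λ = 0.679594.
ΔE = −sin λ·ΔX + cos λ·ΔY = −(0.733588)·(-546.6) + (0.679594)·(481.1) = 727.93 m.
ΔN = −sin φ cos λ·ΔX − sin φ sin λ·ΔY + cos φ·ΔZ = −(0.882975)(0.679594)(-546.6) − (0.882975)(0.733588)(481.1) + (0.469420)(-118.7) = -39.35 m.
Horizontal magnitude = √(ΔE² + ΔN²) = √(727.93² + (-39.35)²) = 729.00 m.

729 m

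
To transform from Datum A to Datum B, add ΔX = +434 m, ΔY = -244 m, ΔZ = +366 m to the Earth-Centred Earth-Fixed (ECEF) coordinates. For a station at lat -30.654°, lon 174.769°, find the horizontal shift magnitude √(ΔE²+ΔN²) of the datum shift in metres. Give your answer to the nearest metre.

220 m

At φ = -30.654°, λ = 174.769°: sin φ = -0.509852, cos φ = 0.860262, sin λ = 0.091171, cos λ = -0.995835.
ΔE = −sin λ·ΔX + cos λ·ΔY = −(0.091171)·(434) + (-0.995835)·(-244) = 203.42 m.
ΔN = −sin φ cos λ·ΔX − sin φ sin λ·ΔY + cos φ·ΔZ = −(-0.509852)(-0.995835)(434) − (-0.509852)(0.091171)(-244) + (0.860262)(366) = 83.16 m.
Horizontal magnitude = √(ΔE² + ΔN²) = √(203.42² + 83.16²) = 219.76 m.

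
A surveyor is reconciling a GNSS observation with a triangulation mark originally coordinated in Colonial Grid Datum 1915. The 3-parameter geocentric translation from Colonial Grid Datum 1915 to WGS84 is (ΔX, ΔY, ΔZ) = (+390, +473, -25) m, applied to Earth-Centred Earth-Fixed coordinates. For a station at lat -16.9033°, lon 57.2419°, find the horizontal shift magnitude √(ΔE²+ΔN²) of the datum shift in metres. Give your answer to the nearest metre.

169 m

At φ = -16.9033°, λ = 57.2419°: sin φ = -0.290757, cos φ = 0.956797, sin λ = 0.840963, cos λ = 0.541093.
ΔE = −sin λ·ΔX + cos λ·ΔY = −(0.840963)·(390) + (0.541093)·(473) = -72.04 m.
ΔN = −sin φ cos λ·ΔX − sin φ sin λ·ΔY + cos φ·ΔZ = −(-0.290757)(0.541093)(390) − (-0.290757)(0.840963)(473) + (0.956797)(-25) = 153.09 m.
Horizontal magnitude = √(ΔE² + ΔN²) = √((-72.04)² + 153.09²) = 169.20 m.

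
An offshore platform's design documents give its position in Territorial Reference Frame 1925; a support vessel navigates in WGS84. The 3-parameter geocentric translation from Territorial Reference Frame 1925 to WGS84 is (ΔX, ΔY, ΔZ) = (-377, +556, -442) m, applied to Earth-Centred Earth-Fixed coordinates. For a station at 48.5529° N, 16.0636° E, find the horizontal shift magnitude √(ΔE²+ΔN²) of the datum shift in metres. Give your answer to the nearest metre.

The local east axis at (φ, λ) is (−sin λ, cos λ, 0), so ΔE = −sin(16.0636°)·(-377) + cos(16.0636°)·556 = 638.61 m.
The local north axis is (−sin φ cos λ, −sin φ sin λ, cos φ), giving ΔN = 271.553 − 115.319 − 292.572 = -136.34 m.
Horizontal magnitude = √(ΔE² + ΔN²) = √(638.61² + (-136.34)²) = 653.00 m.

653 m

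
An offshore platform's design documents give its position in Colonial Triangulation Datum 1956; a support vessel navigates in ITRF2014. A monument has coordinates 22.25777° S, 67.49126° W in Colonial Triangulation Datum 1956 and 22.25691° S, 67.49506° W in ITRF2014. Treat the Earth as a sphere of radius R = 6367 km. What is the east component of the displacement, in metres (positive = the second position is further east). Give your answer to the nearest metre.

ΔE = -391 m

Δφ = -22.25691° − -22.25777° = +0.00086°; Δλ = -67.49506° − -67.49126° = -0.00380°.
1° along a meridian = πR/180 = 111125 m.
ΔN = Δφ × 111125 = 95.6 m; ΔE = Δλ × 111125 × cos(-22.25777°) = -0.00380 × 111125 × 0.925489 = -390.8 m.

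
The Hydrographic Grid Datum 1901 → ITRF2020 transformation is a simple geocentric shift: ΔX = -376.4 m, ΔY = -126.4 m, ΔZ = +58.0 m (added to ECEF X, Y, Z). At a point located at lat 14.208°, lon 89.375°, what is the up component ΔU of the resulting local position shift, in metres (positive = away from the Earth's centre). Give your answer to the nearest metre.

The local up (radial) axis is (cos φ cos λ, cos φ sin λ, sin φ), giving ΔU = -3.980 − 122.526 + 14.236 = -112.27 m.

ΔU = -112 m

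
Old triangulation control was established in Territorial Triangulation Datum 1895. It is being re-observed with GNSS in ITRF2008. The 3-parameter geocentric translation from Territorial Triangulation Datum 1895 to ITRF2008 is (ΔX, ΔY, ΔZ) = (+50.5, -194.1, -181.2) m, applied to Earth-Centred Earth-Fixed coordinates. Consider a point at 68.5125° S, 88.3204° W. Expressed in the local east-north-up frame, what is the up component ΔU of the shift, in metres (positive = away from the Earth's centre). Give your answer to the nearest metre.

The local up (radial) axis is (cos φ cos λ, cos φ sin λ, sin φ), giving ΔU = 0.542 + 71.068 + 168.606 = 240.22 m.

ΔU = 240 m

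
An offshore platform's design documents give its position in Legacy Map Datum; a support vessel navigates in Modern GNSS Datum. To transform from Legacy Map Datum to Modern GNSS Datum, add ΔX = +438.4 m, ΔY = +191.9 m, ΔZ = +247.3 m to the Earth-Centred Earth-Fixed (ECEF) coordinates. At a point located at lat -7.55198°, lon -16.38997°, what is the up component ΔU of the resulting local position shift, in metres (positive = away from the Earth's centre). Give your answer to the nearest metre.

The local up (radial) axis is (cos φ cos λ, cos φ sin λ, sin φ), giving ΔU = 416.937 − 53.679 − 32.502 = 330.76 m.

ΔU = 331 m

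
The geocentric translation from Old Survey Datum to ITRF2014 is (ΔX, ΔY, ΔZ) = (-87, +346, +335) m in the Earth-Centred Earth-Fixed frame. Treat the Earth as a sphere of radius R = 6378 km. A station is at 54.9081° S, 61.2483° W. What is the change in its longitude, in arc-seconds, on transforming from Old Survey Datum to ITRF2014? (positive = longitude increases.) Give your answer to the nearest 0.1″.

sin φ = -0.818231, cos φ = 0.574890, sin λ = -0.876712, cos λ = 0.481015.
East component: ΔE = −sin λ·ΔX + cos λ·ΔY = −(-0.876712)(-87) + (0.481015)(346) = 90.16 m.
1° of latitude spans πR/180 = 111317 m; at latitude φ, 1° of longitude spans that × cos φ = 63995.0 m, so Δλ = 90.16 / 63995.0 × 3600 = 5.072″.

Δλ = 5.1″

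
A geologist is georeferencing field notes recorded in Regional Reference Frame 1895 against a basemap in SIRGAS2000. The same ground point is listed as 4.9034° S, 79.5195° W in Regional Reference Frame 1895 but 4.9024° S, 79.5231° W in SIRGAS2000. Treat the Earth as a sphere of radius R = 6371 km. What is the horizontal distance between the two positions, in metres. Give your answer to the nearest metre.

414 m

Δφ = -4.9024° − -4.9034° = +0.0010°; Δλ = -79.5231° − -79.5195° = -0.0036°.
1° along a meridian = πR/180 = 111195 m.
ΔN = Δφ × 111195 = 111.2 m; ΔE = Δλ × 111195 × cos(-4.9034°) = -0.0036 × 111195 × 0.996340 = -398.8 m.
Distance = √(ΔE² + ΔN²) = √((-398.8)² + 111.2²) = 414.0 m.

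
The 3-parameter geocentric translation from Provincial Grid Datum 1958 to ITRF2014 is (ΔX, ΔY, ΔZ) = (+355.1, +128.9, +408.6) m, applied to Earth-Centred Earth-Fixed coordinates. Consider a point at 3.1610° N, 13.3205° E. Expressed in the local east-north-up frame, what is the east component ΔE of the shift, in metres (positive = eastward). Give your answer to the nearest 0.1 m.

The local east axis at (φ, λ) is (−sin λ, cos λ, 0), so ΔE = −sin(13.3205°)·355.1 + cos(13.3205°)·128.9 = 43.62 m.

ΔE = 43.6 m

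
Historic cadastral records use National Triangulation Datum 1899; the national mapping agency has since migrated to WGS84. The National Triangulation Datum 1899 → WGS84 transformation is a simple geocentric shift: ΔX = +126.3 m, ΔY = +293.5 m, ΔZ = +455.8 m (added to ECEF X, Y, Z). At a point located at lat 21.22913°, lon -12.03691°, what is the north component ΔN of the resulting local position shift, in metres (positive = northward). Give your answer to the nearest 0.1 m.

The local north axis is (−sin φ cos λ, −sin φ sin λ, cos φ), giving ΔN = -44.728 + 22.163 + 424.869 = 402.30 m.

ΔN = 402.3 m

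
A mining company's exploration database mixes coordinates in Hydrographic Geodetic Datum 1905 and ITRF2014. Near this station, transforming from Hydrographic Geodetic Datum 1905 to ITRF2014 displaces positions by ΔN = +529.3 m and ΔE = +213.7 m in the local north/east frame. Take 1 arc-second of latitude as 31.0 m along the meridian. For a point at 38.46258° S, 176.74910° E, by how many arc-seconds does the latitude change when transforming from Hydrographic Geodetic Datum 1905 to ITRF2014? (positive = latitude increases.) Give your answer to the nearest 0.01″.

1″ of latitude = 31.00 m, so Δφ = 529.3 / 31.00 = 17.074″.

Δφ = 17.07″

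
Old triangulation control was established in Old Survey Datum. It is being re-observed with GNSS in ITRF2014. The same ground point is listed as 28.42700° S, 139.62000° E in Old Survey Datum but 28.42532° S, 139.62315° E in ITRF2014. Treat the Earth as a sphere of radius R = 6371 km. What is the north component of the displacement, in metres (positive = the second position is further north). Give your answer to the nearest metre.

ΔN = 187 m

Δφ = -28.42532° − -28.42700° = +0.00168°; Δλ = 139.62315° − 139.62000° = +0.00315°.
1° along a meridian = πR/180 = 111195 m.
ΔN = Δφ × 111195 = 186.8 m; ΔE = Δλ × 111195 × cos(-28.42700°) = +0.00315 × 111195 × 0.879424 = 308.0 m.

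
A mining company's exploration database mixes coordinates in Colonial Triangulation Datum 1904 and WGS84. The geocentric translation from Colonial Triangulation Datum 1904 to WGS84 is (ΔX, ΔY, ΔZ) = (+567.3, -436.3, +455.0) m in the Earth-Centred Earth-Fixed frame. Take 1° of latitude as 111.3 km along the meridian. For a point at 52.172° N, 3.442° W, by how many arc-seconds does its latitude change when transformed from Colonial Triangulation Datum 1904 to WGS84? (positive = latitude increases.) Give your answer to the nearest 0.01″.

Δφ = -6.11″

sin φ = 0.789855, cos φ = 0.613293, sin λ = -0.060038, cos λ = 0.998196.
North component: ΔN = −sin φ cos λ·ΔX − sin φ sin λ·ΔY + cos φ·ΔZ = −(0.789855)(0.998196)(567.3) − (0.789855)(-0.060038)(-436.3) + (0.613293)(455.0) = -188.92 m.
1° of latitude spans 111300 m, so Δφ = -188.92 / 111300 × 3600 = -6.111″.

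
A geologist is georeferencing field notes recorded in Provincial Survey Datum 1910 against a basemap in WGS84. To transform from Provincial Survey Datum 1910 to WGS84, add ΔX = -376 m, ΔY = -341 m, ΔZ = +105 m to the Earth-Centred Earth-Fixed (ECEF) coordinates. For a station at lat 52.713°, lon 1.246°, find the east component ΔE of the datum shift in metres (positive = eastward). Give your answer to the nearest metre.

At φ = 52.713°, λ = 1.246°: sin φ = 0.795611, cos φ = 0.605808, sin λ = 0.021745, cos λ = 0.999764.
ΔE = −sin λ·ΔX + cos λ·ΔY = −(0.021745)·(-376) + (0.999764)·(-341) = -332.74 m.

ΔE = -333 m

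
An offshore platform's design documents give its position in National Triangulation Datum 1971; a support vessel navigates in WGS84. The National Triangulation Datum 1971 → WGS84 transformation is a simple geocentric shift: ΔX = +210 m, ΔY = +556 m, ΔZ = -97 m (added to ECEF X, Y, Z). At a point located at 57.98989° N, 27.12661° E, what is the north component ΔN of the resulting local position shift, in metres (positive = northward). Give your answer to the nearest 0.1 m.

At φ = 57.98989°, λ = 27.12661°: sin φ = 0.847955, cos φ = 0.530069, sin λ = 0.455958, cos λ = 0.890001.
ΔN = −sin φ cos λ·ΔX − sin φ sin λ·ΔY + cos φ·ΔZ = −(0.847955)(0.890001)(210) − (0.847955)(0.455958)(556) + (0.530069)(-97) = -424.87 m.

ΔN = -424.9 m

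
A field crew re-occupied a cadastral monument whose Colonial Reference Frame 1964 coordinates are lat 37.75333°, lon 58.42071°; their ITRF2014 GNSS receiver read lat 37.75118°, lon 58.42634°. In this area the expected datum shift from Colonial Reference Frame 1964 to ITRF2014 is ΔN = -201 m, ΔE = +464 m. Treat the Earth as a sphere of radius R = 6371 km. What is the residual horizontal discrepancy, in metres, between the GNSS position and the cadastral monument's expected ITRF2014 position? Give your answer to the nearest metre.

49 m

Observed coordinate differences: Δφ = -0.00215°, Δλ = +0.00563°.
Converting to metres (1° lat = 111195 m, cos φ = 0.790654): observed ΔN = -239.1 m, observed ΔE = 495.0 m.
Subtracting the expected shift leaves a residual of -239.1 − (-201) = -38.1 m north and 495.0 − (464) = 31.0 m east.
Residual distance = √((-38.1)² + 31.0²) = 49.1 m.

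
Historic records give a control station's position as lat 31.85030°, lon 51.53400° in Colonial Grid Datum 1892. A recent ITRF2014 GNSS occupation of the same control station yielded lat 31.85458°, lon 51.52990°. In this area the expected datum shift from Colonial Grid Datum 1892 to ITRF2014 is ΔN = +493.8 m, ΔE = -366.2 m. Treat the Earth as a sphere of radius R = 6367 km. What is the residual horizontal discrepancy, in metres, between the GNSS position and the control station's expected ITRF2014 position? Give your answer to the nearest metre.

28 m

Observed coordinate differences: Δφ = +0.00428°, Δλ = -0.00410°.
Converting to metres (1° lat = 111125 m, cos φ = 0.849430): observed ΔN = 475.6 m, observed ΔE = -387.0 m.
Subtracting the expected shift leaves a residual of 475.6 − (493.8) = -18.2 m north and -387.0 − (-366.2) = -20.8 m east.
Residual distance = √((-18.2)² + (-20.8)²) = 27.6 m.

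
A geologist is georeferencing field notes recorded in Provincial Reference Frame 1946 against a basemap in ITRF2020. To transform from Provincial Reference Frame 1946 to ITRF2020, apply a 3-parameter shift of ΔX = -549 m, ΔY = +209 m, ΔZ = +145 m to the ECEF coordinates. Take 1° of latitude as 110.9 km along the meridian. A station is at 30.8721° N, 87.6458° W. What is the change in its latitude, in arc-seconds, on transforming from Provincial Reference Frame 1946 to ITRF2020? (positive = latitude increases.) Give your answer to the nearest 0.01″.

sin φ = 0.513123, cos φ = 0.858315, sin λ = -0.999156, cos λ = 0.041077.
North component: ΔN = −sin φ cos λ·ΔX − sin φ sin λ·ΔY + cos φ·ΔZ = −(0.513123)(0.041077)(-549) − (0.513123)(-0.999156)(209) + (0.858315)(145) = 243.18 m.
1° of latitude spans 110900 m, so Δφ = 243.18 / 110900 × 3600 = 7.894″.

Δφ = 7.89″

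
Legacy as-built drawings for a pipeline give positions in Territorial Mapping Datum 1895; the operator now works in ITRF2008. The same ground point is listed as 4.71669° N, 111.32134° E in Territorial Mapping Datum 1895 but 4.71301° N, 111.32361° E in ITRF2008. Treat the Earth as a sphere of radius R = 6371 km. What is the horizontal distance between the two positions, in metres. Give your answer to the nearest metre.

Δφ = 4.71301° − 4.71669° = -0.00368°; Δλ = 111.32361° − 111.32134° = +0.00227°.
1° along a meridian = πR/180 = 111195 m.
ΔN = Δφ × 111195 = -409.2 m; ΔE = Δλ × 111195 × cos(4.71669°) = +0.00227 × 111195 × 0.996613 = 251.6 m.
Distance = √(ΔE² + ΔN²) = √(251.6² + (-409.2)²) = 480.3 m.

480 m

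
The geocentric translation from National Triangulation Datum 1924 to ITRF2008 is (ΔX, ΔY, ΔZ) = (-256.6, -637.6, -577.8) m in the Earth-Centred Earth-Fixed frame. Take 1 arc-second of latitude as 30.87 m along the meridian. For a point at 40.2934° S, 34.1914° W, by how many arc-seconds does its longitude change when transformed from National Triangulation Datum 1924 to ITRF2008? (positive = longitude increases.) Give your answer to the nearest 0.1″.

sin φ = -0.646702, cos φ = 0.762743, sin λ = -0.561959, cos λ = 0.827165.
East component: ΔE = −sin λ·ΔX + cos λ·ΔY = −(-0.561959)(-256.6) + (0.827165)(-637.6) = -671.60 m.
1° of latitude spans 3600 × 30.87 = 111132 m; at latitude φ, 1° of longitude spans that × cos φ = 84765.1 m, so Δλ = -671.60 / 84765.1 × 3600 = -28.523″.

Δλ = -28.5″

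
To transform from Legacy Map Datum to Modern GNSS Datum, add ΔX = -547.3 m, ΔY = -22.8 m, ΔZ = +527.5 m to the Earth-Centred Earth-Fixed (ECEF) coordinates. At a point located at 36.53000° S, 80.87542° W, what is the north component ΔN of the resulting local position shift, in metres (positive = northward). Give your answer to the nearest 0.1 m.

ΔN = 385.6 m

At φ = -36.53000°, λ = -80.87542°: sin φ = -0.595244, cos φ = 0.803545, sin λ = -0.987346, cos λ = 0.158582.
ΔN = −sin φ cos λ·ΔX − sin φ sin λ·ΔY + cos φ·ΔZ = −(-0.595244)(0.158582)(-547.3) − (-0.595244)(-0.987346)(-22.8) + (0.803545)(527.5) = 385.61 m.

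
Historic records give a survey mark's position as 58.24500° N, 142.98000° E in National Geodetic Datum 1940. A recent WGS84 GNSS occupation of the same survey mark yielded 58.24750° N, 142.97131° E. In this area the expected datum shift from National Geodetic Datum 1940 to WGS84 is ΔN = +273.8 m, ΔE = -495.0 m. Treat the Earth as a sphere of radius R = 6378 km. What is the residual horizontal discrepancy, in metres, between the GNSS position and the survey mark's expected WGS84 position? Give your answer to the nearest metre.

Observed coordinate differences: Δφ = +0.00250°, Δλ = -0.00869°.
Converting to metres (1° lat = 111317 m, cos φ = 0.526288): observed ΔN = 278.3 m, observed ΔE = -509.1 m.
Subtracting the expected shift leaves a residual of 278.3 − (273.8) = 4.5 m north and -509.1 − (-495.0) = -14.1 m east.
Residual distance = √(4.5² + (-14.1)²) = 14.8 m.

15 m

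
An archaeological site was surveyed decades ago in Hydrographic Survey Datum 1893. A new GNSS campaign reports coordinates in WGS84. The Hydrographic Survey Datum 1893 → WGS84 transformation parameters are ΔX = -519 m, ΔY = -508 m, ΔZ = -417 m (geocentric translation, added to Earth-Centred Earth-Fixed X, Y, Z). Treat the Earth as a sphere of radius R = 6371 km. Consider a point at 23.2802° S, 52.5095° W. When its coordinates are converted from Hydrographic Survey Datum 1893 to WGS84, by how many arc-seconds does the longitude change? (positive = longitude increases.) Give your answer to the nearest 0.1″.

sin φ = -0.395228, cos φ = 0.918583, sin λ = -0.793454, cos λ = 0.608630.
East component: ΔE = −sin λ·ΔX + cos λ·ΔY = −(-0.793454)(-519) + (0.608630)(-508) = -720.99 m.
1° of latitude spans πR/180 = 111195 m; at latitude φ, 1° of longitude spans that × cos φ = 102141.8 m, so Δλ = -720.99 / 102141.8 × 3600 = -25.411″.

Δλ = -25.4″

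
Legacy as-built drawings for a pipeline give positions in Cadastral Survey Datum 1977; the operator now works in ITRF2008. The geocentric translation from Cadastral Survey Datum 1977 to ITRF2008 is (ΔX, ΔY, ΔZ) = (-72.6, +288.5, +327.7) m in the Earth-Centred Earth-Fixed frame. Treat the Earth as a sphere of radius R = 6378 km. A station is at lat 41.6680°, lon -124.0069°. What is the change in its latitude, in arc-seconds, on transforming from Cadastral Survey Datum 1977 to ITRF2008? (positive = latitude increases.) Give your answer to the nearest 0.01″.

sin φ = 0.664813, cos φ = 0.747010, sin λ = -0.828970, cos λ = -0.559293.
North component: ΔN = −sin φ cos λ·ΔX − sin φ sin λ·ΔY + cos φ·ΔZ = −(0.664813)(-0.559293)(-72.6) − (0.664813)(-0.828970)(288.5) + (0.747010)(327.7) = 376.80 m.
1° of latitude spans πR/180 = 111317 m, so Δφ = 376.80 / 111317 × 3600 = 12.186″.

Δφ = 12.19″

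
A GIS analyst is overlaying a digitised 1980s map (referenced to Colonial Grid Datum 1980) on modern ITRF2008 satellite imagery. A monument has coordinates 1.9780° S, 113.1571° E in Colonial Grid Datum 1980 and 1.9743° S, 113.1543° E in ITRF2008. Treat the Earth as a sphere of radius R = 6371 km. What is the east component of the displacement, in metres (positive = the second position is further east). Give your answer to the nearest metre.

ΔE = -311 m

Δφ = -1.9743° − -1.9780° = +0.0037°; Δλ = 113.1543° − 113.1571° = -0.0028°.
1° along a meridian = πR/180 = 111195 m.
ΔN = Δφ × 111195 = 411.4 m; ΔE = Δλ × 111195 × cos(-1.9780°) = -0.0028 × 111195 × 0.999404 = -311.2 m.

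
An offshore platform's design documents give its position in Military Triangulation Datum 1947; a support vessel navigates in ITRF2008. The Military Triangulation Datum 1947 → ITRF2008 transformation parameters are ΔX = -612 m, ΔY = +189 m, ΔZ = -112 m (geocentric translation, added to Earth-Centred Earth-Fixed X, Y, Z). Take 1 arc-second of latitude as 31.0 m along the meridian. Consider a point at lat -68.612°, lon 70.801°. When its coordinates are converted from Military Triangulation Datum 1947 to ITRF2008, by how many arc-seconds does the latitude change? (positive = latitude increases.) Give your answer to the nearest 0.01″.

sin φ = -0.931132, cos φ = 0.364682, sin λ = 0.944382, cos λ = 0.328850.
North component: ΔN = −sin φ cos λ·ΔX − sin φ sin λ·ΔY + cos φ·ΔZ = −(-0.931132)(0.328850)(-612) − (-0.931132)(0.944382)(189) + (0.364682)(-112) = -62.04 m.
1° of latitude spans 3600 × 31.00 = 111600 m, so Δφ = -62.04 / 111600 × 3600 = -2.001″.

Δφ = -2.00″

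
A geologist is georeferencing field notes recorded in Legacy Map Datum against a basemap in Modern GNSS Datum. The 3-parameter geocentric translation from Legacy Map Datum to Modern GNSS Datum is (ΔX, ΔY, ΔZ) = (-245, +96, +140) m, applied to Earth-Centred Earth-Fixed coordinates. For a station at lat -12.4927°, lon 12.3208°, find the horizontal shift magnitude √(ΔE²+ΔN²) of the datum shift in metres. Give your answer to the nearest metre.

171 m

The local east axis at (φ, λ) is (−sin λ, cos λ, 0), so ΔE = −sin(12.3208°)·(-245) + cos(12.3208°)·96 = 146.07 m.
The local north axis is (−sin φ cos λ, −sin φ sin λ, cos φ), giving ΔN = -51.777 + 4.431 + 136.685 = 89.34 m.
Horizontal magnitude = √(ΔE² + ΔN²) = √(146.07² + 89.34²) = 171.22 m.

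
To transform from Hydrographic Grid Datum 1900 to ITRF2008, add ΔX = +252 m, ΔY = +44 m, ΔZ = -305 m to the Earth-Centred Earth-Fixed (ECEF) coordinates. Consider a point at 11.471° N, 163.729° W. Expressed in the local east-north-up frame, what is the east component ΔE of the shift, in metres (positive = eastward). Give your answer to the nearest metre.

ΔE = 28 m

At φ = 11.471°, λ = -163.729°: sin φ = 0.198872, cos φ = 0.980025, sin λ = -0.280181, cos λ = -0.959947.
ΔE = −sin λ·ΔX + cos λ·ΔY = −(-0.280181)·(252) + (-0.959947)·(44) = 28.37 m.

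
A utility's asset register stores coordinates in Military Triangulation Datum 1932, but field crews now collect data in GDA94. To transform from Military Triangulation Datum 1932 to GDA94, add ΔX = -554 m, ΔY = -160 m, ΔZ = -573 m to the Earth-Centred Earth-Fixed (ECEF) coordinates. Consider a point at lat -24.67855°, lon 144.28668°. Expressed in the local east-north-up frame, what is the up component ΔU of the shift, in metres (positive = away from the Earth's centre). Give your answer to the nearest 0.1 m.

ΔU = 563.1 m

The local up (radial) axis is (cos φ cos λ, cos φ sin λ, sin φ), giving ΔU = 408.735 − 84.866 + 239.243 = 563.11 m.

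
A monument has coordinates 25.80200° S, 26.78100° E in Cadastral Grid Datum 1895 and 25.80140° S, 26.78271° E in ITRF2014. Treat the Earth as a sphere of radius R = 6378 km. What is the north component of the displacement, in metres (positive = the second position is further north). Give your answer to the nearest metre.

Δφ = -25.80140° − -25.80200° = +0.00060°; Δλ = 26.78271° − 26.78100° = +0.00171°.
1° along a meridian = πR/180 = 111317 m.
ΔN = Δφ × 111317 = 66.8 m; ΔE = Δλ × 111317 × cos(-25.80200°) = +0.00171 × 111317 × 0.900304 = 171.4 m.

ΔN = 67 m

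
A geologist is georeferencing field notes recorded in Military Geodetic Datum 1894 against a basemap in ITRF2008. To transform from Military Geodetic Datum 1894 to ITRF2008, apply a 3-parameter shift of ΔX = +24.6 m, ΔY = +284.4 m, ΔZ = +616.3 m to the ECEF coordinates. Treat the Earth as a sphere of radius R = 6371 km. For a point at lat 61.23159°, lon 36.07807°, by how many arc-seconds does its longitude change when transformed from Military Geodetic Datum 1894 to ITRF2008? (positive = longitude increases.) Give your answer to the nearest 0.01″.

sin φ = 0.876572, cos φ = 0.481270, sin λ = 0.588887, cos λ = 0.808215.
East component: ΔE = −sin λ·ΔX + cos λ·ΔY = −(0.588887)(24.6) + (0.808215)(284.4) = 215.37 m.
1° of latitude spans πR/180 = 111195 m; at latitude φ, 1° of longitude spans that × cos φ = 53514.8 m, so Δλ = 215.37 / 53514.8 × 3600 = 14.488″.

Δλ = 14.49″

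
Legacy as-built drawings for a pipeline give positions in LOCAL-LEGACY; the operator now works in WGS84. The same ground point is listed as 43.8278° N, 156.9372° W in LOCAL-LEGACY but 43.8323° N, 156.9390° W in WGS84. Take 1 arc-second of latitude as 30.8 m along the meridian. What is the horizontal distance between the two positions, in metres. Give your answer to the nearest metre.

519 m

Δφ = 43.8323° − 43.8278° = +0.0045°; Δλ = -156.9390° − -156.9372° = -0.0018°.
1° of latitude = 3600 × 30.80 = 110880 m.
ΔN = Δφ × 110880 = 499.0 m; ΔE = Δλ × 110880 × cos(43.8278°) = -0.0018 × 110880 × 0.721424 = -144.0 m.
Distance = √(ΔE² + ΔN²) = √((-144.0)² + 499.0²) = 519.3 m.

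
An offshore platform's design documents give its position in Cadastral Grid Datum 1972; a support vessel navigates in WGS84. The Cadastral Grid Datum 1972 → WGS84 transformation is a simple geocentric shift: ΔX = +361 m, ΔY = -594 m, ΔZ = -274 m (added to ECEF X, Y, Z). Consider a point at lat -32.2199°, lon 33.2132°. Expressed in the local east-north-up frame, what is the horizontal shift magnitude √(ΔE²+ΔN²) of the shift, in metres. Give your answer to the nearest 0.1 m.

The local east axis at (φ, λ) is (−sin λ, cos λ, 0), so ΔE = −sin(33.2132°)·361 + cos(33.2132°)·(-594) = -694.70 m.
The local north axis is (−sin φ cos λ, −sin φ sin λ, cos φ), giving ΔN = 161.031 − 173.476 − 231.806 = -244.25 m.
Horizontal magnitude = √(ΔE² + ΔN²) = √((-694.70)² + (-244.25)²) = 736.39 m.

736.4 m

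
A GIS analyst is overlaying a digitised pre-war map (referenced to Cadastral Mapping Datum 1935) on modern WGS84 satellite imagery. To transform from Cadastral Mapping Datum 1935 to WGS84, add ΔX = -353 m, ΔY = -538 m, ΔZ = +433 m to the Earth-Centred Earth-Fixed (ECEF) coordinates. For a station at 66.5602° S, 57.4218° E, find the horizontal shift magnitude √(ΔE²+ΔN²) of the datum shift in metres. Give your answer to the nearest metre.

The local east axis at (φ, λ) is (−sin λ, cos λ, 0), so ΔE = −sin(57.4218°)·(-353) + cos(57.4218°)·(-538) = 7.77 m.
The local north axis is (−sin φ cos λ, −sin φ sin λ, cos φ), giving ΔN = -174.388 − 415.939 + 172.241 = -418.09 m.
Horizontal magnitude = √(ΔE² + ΔN²) = √(7.77² + (-418.09)²) = 418.16 m.

418 m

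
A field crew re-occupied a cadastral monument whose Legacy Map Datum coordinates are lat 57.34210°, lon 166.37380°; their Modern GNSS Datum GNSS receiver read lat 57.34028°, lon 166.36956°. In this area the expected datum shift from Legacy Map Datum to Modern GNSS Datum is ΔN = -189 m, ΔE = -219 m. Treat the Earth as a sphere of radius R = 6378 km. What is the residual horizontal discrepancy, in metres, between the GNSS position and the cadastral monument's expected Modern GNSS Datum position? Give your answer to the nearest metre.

Observed coordinate differences: Δφ = -0.00182°, Δλ = -0.00424°.
Converting to metres (1° lat = 111317 m, cos φ = 0.539622): observed ΔN = -202.6 m, observed ΔE = -254.7 m.
Subtracting the expected shift leaves a residual of -202.6 − (-189) = -13.6 m north and -254.7 − (-219) = -35.7 m east.
Residual distance = √((-13.6)² + (-35.7)²) = 38.2 m.

38 m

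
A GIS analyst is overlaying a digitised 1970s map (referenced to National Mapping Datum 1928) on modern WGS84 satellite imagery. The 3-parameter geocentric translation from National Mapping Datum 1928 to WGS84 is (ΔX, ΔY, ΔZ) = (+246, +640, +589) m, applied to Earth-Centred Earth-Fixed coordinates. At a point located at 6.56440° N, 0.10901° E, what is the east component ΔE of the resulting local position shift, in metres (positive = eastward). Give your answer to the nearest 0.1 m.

At φ = 6.56440°, λ = 0.10901°: sin φ = 0.114320, cos φ = 0.993444, sin λ = 0.001903, cos λ = 0.999998.
ΔE = −sin λ·ΔX + cos λ·ΔY = −(0.001903)·(246) + (0.999998)·(640) = 639.53 m.

ΔE = 639.5 m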